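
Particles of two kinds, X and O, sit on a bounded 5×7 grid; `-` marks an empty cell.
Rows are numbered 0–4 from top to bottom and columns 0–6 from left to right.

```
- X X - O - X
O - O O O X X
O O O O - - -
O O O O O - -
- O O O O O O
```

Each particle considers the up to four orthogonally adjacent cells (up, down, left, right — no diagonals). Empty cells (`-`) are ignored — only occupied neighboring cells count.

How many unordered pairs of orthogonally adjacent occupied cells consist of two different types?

Scan each occupied cell's neighbors to the right and below so each pair is counted once.
Row 0: X(0,1)–X(0,2)= X(0,2)–O(1,2)≠ O(0,4)–O(1,4)= X(0,6)–X(1,6)=  → 1/4 unlike.
Row 1: O(1,0)–O(2,0)= O(1,2)–O(1,3)= O(1,2)–O(2,2)= O(1,3)–O(1,4)= O(1,3)–O(2,3)= O(1,4)–X(1,5)≠ X(1,5)–X(1,6)=  → 1/7 unlike.
Row 2: O(2,0)–O(2,1)= O(2,0)–O(3,0)= O(2,1)–O(2,2)= O(2,1)–O(3,1)= O(2,2)–O(2,3)= O(2,2)–O(3,2)= O(2,3)–O(3,3)=  → 0/7 unlike.
Row 3: O(3,0)–O(3,1)= O(3,1)–O(3,2)= O(3,1)–O(4,1)= O(3,2)–O(3,3)= O(3,2)–O(4,2)= O(3,3)–O(3,4)= O(3,3)–O(4,3)= O(3,4)–O(4,4)=  → 0/8 unlike.
Row 4: O(4,1)–O(4,2)= O(4,2)–O(4,3)= O(4,3)–O(4,4)= O(4,4)–O(4,5)= O(4,5)–O(4,6)=  → 0/5 unlike.
Total adjacent occupied pairs: 31; unlike-type pairs: 2.

2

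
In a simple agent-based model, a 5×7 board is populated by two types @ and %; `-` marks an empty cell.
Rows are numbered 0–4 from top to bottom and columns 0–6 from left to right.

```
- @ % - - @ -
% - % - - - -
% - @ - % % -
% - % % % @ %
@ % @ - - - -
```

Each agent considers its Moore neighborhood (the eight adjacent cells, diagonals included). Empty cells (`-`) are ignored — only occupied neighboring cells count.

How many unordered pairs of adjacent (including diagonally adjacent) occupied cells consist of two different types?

15

Scan each occupied cell's neighbors to the right and below (and the two forward diagonals) so each pair is counted once.
From row 0: 3 unlike of 4 pairs (running 3/4).
From row 1: 1 unlike of 2 pairs (running 4/6).
From row 2: 4 unlike of 10 pairs (running 8/16).
From row 3: 5 unlike of 9 pairs (running 13/25).
From row 4: 2 unlike of 2 pairs (running 15/27).
Total adjacent occupied pairs: 27; unlike-type pairs: 15.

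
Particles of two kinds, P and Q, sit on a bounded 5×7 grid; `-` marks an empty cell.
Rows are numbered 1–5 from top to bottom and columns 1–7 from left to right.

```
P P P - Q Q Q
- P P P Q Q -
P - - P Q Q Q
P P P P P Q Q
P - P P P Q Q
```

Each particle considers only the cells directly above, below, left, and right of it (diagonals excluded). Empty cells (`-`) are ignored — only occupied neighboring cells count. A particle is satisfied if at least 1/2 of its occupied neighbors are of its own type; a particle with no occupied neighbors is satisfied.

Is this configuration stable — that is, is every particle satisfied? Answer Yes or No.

Yes

Row 1: (1,1)P 1/1 ✓ · (1,2)P 3/3 ✓ · (1,3)P 2/2 ✓ · (1,5)Q 2/2 ✓ · (1,6)Q 3/3 ✓ · (1,7)Q 1/1 ✓
Row 2: (2,2)P 2/2 ✓ · (2,3)P 3/3 ✓ · (2,4)P 2/3 ✓ · (2,5)Q 3/4 ✓ · (2,6)Q 3/3 ✓
Row 3: (3,1)P 1/1 ✓ · (3,4)P 2/3 ✓ · (3,5)Q 2/4 ✓ · (3,6)Q 4/4 ✓ · (3,7)Q 2/2 ✓
Row 4: (4,1)P 3/3 ✓ · (4,2)P 2/2 ✓ · (4,3)P 3/3 ✓ · (4,4)P 4/4 ✓ · (4,5)P 2/4 ✓ · (4,6)Q 3/4 ✓ · (4,7)Q 3/3 ✓
Row 5: (5,1)P 1/1 ✓ · (5,3)P 2/2 ✓ · (5,4)P 3/3 ✓ · (5,5)P 2/3 ✓ · (5,6)Q 2/3 ✓ · (5,7)Q 2/2 ✓
All meet the threshold, so the configuration is stable.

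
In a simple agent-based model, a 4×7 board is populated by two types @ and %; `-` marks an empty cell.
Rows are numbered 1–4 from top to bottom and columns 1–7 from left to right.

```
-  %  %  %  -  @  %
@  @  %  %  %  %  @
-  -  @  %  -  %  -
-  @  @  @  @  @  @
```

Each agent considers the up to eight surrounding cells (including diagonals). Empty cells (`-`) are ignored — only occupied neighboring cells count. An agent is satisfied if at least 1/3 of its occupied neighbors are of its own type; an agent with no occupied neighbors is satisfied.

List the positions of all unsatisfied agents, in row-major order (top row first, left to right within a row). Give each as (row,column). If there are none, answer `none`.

Row 1: (1,2)% 2/4 satisfied · (1,3)% 4/5 satisfied · (1,4)% 4/4 satisfied · (1,6)@ 1/4 not · (1,7)% 1/3 satisfied
Row 2: (2,1)@ 1/2 satisfied · (2,2)@ 2/5 satisfied · (2,3)% 5/7 satisfied · (2,4)% 5/6 satisfied · (2,5)% 5/6 satisfied · (2,6)% 3/5 satisfied · (2,7)@ 1/4 not
Row 3: (3,3)@ 4/7 satisfied · (3,4)% 3/7 satisfied · (3,6)% 2/6 satisfied
Row 4: (4,2)@ 2/2 satisfied · (4,3)@ 3/4 satisfied · (4,4)@ 3/4 satisfied · (4,5)@ 2/4 satisfied · (4,6)@ 2/3 satisfied · (4,7)@ 1/2 satisfied

(1,6), (2,7)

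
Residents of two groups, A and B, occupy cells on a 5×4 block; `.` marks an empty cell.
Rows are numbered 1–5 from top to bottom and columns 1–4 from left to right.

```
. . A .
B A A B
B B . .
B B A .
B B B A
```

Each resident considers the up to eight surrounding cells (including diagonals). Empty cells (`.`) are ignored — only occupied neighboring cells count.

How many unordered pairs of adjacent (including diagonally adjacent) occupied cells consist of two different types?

11

Scan each occupied cell's neighbors to the right and below (and the two forward diagonals) so each pair is counted once.
Row 1: A(1,3)–A(2,3)= A(1,3)–B(2,4)≠ A(1,3)–A(2,2)=  → 1/3 unlike.
Row 2: B(2,1)–A(2,2)≠ B(2,1)–B(3,1)= B(2,1)–B(3,2)= A(2,2)–A(2,3)= A(2,2)–B(3,2)≠ A(2,2)–B(3,1)≠ A(2,3)–B(2,4)≠ A(2,3)–B(3,2)≠  → 5/8 unlike.
Row 3: B(3,1)–B(3,2)= B(3,1)–B(4,1)= B(3,1)–B(4,2)= B(3,2)–B(4,2)= B(3,2)–A(4,3)≠ B(3,2)–B(4,1)=  → 1/6 unlike.
Row 4: B(4,1)–B(4,2)= B(4,1)–B(5,1)= B(4,1)–B(5,2)= B(4,2)–A(4,3)≠ B(4,2)–B(5,2)= B(4,2)–B(5,3)= B(4,2)–B(5,1)= A(4,3)–B(5,3)≠ A(4,3)–A(5,4)= A(4,3)–B(5,2)≠  → 3/10 unlike.
Row 5: B(5,1)–B(5,2)= B(5,2)–B(5,3)= B(5,3)–A(5,4)≠  → 1/3 unlike.
Total adjacent occupied pairs: 30; unlike-type pairs: 11.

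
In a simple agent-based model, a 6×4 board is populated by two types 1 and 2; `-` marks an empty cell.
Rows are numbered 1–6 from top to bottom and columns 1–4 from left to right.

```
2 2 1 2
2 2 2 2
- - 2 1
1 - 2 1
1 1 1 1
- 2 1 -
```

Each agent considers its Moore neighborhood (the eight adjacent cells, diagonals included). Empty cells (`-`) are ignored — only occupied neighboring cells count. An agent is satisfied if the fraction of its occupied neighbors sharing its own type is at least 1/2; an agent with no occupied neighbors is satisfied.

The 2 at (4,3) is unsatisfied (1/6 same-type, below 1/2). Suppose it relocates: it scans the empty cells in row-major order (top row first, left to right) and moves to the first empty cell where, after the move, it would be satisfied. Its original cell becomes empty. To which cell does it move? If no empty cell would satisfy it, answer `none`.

Vacating (4,3). Empty cells in order:
  (3,1): 2/3 same-type → satisfied — stop here.

(3,1)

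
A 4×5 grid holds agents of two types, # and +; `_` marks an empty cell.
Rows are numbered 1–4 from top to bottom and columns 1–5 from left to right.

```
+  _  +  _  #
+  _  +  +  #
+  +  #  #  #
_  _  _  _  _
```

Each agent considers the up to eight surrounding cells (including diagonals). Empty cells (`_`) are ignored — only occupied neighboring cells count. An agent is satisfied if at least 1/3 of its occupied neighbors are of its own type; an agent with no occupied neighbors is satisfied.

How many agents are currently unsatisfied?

2

(1,1)+ 1/1 satisfied
(1,3)+ 2/2 satisfied
(1,5)# 1/2 satisfied
(2,1)+ 3/3 satisfied
(2,3)+ 3/5 satisfied
(2,4)+ 2/7 not
(2,5)# 3/4 satisfied
(3,1)+ 2/2 satisfied
(3,2)+ 3/4 satisfied
(3,3)# 1/4 not
(3,4)# 3/5 satisfied
(3,5)# 2/3 satisfied
Unsatisfied: (2,4), (3,3) — 2 in total.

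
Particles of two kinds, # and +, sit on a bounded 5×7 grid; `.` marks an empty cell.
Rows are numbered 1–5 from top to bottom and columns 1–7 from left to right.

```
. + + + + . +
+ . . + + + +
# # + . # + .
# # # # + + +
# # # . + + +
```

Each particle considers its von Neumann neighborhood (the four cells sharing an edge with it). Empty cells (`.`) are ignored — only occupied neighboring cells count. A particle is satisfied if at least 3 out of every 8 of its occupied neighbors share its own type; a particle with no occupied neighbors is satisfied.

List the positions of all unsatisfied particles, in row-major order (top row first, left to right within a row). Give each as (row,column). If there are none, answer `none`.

(1,2)+ 1/1 ✓
(1,3)+ 2/2 ✓
(1,4)+ 3/3 ✓
(1,5)+ 2/2 ✓
(1,7)+ 1/1 ✓
(2,1)+ 0/1 ✗
(2,4)+ 2/2 ✓
(2,5)+ 3/4 ✓
(2,6)+ 3/3 ✓
(2,7)+ 2/2 ✓
(3,1)# 2/3 ✓
(3,2)# 2/3 ✓
(3,3)+ 0/2 ✗
(3,5)# 0/3 ✗
(3,6)+ 2/3 ✓
(4,1)# 3/3 ✓
(4,2)# 4/4 ✓
(4,3)# 3/4 ✓
(4,4)# 1/2 ✓
(4,5)+ 2/4 ✓
(4,6)+ 4/4 ✓
(4,7)+ 2/2 ✓
(5,1)# 2/2 ✓
(5,2)# 3/3 ✓
(5,3)# 2/2 ✓
(5,5)+ 2/2 ✓
(5,6)+ 3/3 ✓
(5,7)+ 2/2 ✓

(2,1), (3,3), (3,5)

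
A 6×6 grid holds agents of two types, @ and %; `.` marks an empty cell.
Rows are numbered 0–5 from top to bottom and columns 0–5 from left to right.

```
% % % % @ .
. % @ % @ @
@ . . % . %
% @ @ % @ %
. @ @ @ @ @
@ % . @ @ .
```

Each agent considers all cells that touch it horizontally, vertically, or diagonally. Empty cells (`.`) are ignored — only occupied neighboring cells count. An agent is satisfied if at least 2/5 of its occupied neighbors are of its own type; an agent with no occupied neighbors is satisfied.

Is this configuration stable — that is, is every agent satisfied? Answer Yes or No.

(0,0)% 2/2 ok
(0,1)% 3/4 ok
(0,2)% 4/5 ok
(0,3)% 2/5 ok
(0,4)@ 2/4 ok
(1,1)% 3/5 ok
(1,2)@ 0/6 unhappy
(1,3)% 3/6 ok
(1,4)@ 2/6 unhappy
(1,5)@ 2/3 ok
(2,0)@ 1/3 unhappy
(2,3)% 2/6 unhappy
(2,5)% 1/4 unhappy
(3,0)% 0/3 unhappy
(3,1)@ 4/5 ok
(3,2)@ 4/6 ok
(3,3)% 1/6 unhappy
(3,4)@ 3/7 ok
(3,5)% 1/4 unhappy
(4,1)@ 4/6 ok
(4,2)@ 5/7 ok
(4,3)@ 6/7 ok
(4,4)@ 5/7 ok
(4,5)@ 3/4 ok
(5,0)@ 1/2 ok
(5,1)% 0/3 unhappy
(5,3)@ 4/4 ok
(5,4)@ 4/4 ok
For instance (1,2) has only 0/6 same-type neighbors, below 2/5.

No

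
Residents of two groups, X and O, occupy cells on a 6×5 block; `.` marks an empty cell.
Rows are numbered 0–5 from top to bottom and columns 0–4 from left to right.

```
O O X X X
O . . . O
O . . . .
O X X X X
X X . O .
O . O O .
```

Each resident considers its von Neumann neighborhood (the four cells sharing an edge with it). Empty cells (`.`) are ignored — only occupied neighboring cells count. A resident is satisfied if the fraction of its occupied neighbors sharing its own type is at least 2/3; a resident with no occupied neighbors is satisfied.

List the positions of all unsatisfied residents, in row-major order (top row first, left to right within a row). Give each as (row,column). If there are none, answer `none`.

(0,1), (0,2), (0,4), (1,4), (3,0), (4,0), (4,3), (5,0)

Row 0: (0,0)O 2/2 ok · (0,1)O 1/2 unhappy · (0,2)X 1/2 unhappy · (0,3)X 2/2 ok · (0,4)X 1/2 unhappy
Row 1: (1,0)O 2/2 ok · (1,4)O 0/1 unhappy
Row 2: (2,0)O 2/2 ok
Row 3: (3,0)O 1/3 unhappy · (3,1)X 2/3 ok · (3,2)X 2/2 ok · (3,3)X 2/3 ok · (3,4)X 1/1 ok
Row 4: (4,0)X 1/3 unhappy · (4,1)X 2/2 ok · (4,3)O 1/2 unhappy
Row 5: (5,0)O 0/1 unhappy · (5,2)O 1/1 ok · (5,3)O 2/2 ok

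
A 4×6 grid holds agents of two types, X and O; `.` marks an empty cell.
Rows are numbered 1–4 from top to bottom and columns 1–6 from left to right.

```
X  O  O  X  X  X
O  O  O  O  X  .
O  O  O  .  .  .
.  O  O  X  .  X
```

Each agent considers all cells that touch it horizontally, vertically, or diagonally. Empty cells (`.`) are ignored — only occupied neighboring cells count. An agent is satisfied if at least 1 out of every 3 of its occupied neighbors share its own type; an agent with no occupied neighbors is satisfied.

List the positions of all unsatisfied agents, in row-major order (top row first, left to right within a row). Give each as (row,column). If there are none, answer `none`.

(1,1), (4,4)

Row 1: (1,1)X 0/3 ✗ · (1,2)O 4/5 ✓ · (1,3)O 4/5 ✓ · (1,4)X 2/5 ✓ · (1,5)X 3/4 ✓ · (1,6)X 2/2 ✓
Row 2: (2,1)O 4/5 ✓ · (2,2)O 7/8 ✓ · (2,3)O 6/7 ✓ · (2,4)O 3/6 ✓ · (2,5)X 3/4 ✓
Row 3: (3,1)O 4/4 ✓ · (3,2)O 7/7 ✓ · (3,3)O 6/7 ✓
Row 4: (4,2)O 4/4 ✓ · (4,3)O 3/4 ✓ · (4,4)X 0/2 ✗ · (4,6)X 0/0 ✓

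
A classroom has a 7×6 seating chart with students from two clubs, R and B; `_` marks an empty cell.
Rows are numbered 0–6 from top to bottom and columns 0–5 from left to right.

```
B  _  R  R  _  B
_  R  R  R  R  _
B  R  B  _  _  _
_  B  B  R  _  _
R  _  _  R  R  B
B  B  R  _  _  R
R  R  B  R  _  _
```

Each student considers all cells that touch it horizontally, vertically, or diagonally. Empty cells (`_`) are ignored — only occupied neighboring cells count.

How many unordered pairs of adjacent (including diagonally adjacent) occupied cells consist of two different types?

26

Scan each occupied cell's neighbors to the right and below (and the two forward diagonals) so each pair is counted once.
From row 0: 2 unlike of 9 pairs (running 2/9).
From row 1: 4 unlike of 9 pairs (running 6/18).
From row 2: 5 unlike of 8 pairs (running 11/26).
From row 3: 3 unlike of 6 pairs (running 14/32).
From row 4: 4 unlike of 7 pairs (running 18/39).
From row 5: 6 unlike of 10 pairs (running 24/49).
From row 6: 2 unlike of 3 pairs (running 26/52).
Total adjacent occupied pairs: 52; unlike-type pairs: 26.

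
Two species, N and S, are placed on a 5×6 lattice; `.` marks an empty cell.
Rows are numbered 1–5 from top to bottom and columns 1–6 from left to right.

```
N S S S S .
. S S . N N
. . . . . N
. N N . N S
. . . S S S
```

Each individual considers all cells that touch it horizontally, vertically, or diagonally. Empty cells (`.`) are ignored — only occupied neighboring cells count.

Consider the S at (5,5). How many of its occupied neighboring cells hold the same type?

Occupied neighbors of (5,5): (4,5)=N, (4,6)=S, (5,4)=S, (5,6)=S.
Same type (S): 3 of 4.

3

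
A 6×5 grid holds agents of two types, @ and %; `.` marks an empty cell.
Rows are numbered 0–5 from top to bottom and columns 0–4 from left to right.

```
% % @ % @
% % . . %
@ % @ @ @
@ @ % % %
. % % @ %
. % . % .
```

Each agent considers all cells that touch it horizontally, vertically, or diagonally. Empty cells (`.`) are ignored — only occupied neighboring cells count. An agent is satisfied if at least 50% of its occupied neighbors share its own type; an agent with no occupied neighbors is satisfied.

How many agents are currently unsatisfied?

(0,0)% 3/3 satisfied
(0,1)% 3/4 satisfied
(0,2)@ 0/3 not
(0,3)% 1/3 not
(0,4)@ 0/2 not
(1,0)% 4/5 satisfied
(1,1)% 4/7 satisfied
(1,4)% 1/4 not
(2,0)@ 2/5 not
(2,1)% 3/7 not
(2,2)@ 2/6 not
(2,3)@ 2/6 not
(2,4)@ 1/4 not
(3,0)@ 2/4 satisfied
(3,1)@ 3/7 not
(3,2)% 4/8 satisfied
(3,3)% 4/8 satisfied
(3,4)% 2/5 not
(4,1)% 3/5 satisfied
(4,2)% 5/7 satisfied
(4,3)@ 0/6 not
(4,4)% 3/4 satisfied
(5,1)% 2/2 satisfied
(5,3)% 2/3 satisfied
Unsatisfied: (0,2), (0,3), (0,4), (1,4), (2,0), (2,1), (2,2), (2,3), (2,4), (3,1), (3,4), (4,3) — 12 in total.

12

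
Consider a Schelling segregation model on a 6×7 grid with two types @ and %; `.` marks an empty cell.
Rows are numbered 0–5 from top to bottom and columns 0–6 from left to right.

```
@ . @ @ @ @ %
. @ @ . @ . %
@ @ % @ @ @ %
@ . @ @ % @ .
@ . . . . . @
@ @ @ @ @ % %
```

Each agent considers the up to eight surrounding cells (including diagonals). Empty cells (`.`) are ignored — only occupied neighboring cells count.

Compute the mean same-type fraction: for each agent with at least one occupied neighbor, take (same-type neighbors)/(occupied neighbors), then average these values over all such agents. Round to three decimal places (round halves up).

0.710

Row 0: (0,0)@ 1/1 · (0,2)@ 3/3 · (0,3)@ 4/4 · (0,4)@ 3/3 · (0,5)@ 2/4 · (0,6)% 1/2
Row 1: (1,1)@ 5/6 · (1,2)@ 5/6 · (1,4)@ 6/6 · (1,6)% 2/4
Row 2: (2,0)@ 3/3 · (2,1)@ 5/6 · (2,2)% 0/6 · (2,3)@ 5/7 · (2,4)@ 5/6 · (2,5)@ 3/6 · (2,6)% 1/3
Row 3: (3,0)@ 3/3 · (3,2)@ 3/4 · (3,3)@ 3/5 · (3,4)% 0/5 · (3,5)@ 3/5
Row 4: (4,0)@ 3/3 · (4,6)@ 1/3
Row 5: (5,0)@ 2/2 · (5,1)@ 3/3 · (5,2)@ 2/2 · (5,3)@ 2/2 · (5,4)@ 1/2 · (5,5)% 1/3 · (5,6)% 1/2
Sum over 31 agents: 1/1 + 3/3 + 4/4 + 3/3 + 2/4 + 1/2 + 5/6 + 5/6 + 6/6 + 2/4 + 3/3 + 5/6 + 0/6 + 5/7 + 5/6 + 3/6 + 1/3 + 3/3 + 3/4 + 3/5 + 0/5 + 3/5 + 3/3 + 1/3 + 2/2 + 3/3 + 2/2 + 2/2 + 1/2 + 1/3 + 1/2 = 9239/420; mean = 9239/420 ÷ 31 = 9239/13020 = 0.709600… → 0.710.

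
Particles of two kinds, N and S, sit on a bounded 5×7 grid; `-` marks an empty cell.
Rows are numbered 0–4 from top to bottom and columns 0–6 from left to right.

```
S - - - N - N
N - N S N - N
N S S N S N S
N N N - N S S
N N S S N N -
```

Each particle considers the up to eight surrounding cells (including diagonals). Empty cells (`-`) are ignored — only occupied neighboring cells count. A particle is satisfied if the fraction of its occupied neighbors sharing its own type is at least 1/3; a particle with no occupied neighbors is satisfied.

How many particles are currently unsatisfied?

5

Row 0: (0,0)S 0/1 unhappy · (0,4)N 1/2 ok · (0,6)N 1/1 ok
Row 1: (1,0)N 1/3 ok · (1,2)N 1/4 unhappy · (1,3)S 2/6 ok · (1,4)N 3/5 ok · (1,6)N 2/3 ok
Row 2: (2,0)N 3/4 ok · (2,1)S 1/7 unhappy · (2,2)S 2/6 ok · (2,3)N 4/7 ok · (2,4)S 2/6 ok · (2,5)N 3/7 ok · (2,6)S 2/4 ok
Row 3: (3,0)N 4/5 ok · (3,1)N 5/8 ok · (3,2)N 3/7 ok · (3,4)N 4/7 ok · (3,5)S 3/7 ok · (3,6)S 2/4 ok
Row 4: (4,0)N 3/3 ok · (4,1)N 4/5 ok · (4,2)S 1/4 unhappy · (4,3)S 1/4 unhappy · (4,4)N 2/4 ok · (4,5)N 2/4 ok
Unsatisfied: (0,0), (1,2), (2,1), (4,2), (4,3) — 5 in total.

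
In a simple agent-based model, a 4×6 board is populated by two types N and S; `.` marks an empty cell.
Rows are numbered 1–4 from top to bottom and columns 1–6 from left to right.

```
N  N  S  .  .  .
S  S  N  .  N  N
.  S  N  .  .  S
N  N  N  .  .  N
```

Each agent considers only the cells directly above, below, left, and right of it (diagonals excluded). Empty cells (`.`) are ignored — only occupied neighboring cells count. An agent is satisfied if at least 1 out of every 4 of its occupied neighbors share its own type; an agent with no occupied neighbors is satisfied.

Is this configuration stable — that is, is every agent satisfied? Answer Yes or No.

No

Row 1: (1,1)N 1/2 ✓ · (1,2)N 1/3 ✓ · (1,3)S 0/2 ✗
Row 2: (2,1)S 1/2 ✓ · (2,2)S 2/4 ✓ · (2,3)N 1/3 ✓ · (2,5)N 1/1 ✓ · (2,6)N 1/2 ✓
Row 3: (3,2)S 1/3 ✓ · (3,3)N 2/3 ✓ · (3,6)S 0/2 ✗
Row 4: (4,1)N 1/1 ✓ · (4,2)N 2/3 ✓ · (4,3)N 2/2 ✓ · (4,6)N 0/1 ✗
For instance (1,3) has only 0/2 same-type neighbors, below 1/4.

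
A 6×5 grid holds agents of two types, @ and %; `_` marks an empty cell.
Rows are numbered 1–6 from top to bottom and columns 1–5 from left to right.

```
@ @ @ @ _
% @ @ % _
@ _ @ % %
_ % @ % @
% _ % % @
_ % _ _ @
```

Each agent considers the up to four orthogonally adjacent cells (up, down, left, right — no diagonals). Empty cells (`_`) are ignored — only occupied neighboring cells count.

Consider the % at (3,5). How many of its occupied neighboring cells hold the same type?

Occupied neighbors of (3,5): (4,5)=@, (3,4)=%.
Same type (%): 1 of 2.

1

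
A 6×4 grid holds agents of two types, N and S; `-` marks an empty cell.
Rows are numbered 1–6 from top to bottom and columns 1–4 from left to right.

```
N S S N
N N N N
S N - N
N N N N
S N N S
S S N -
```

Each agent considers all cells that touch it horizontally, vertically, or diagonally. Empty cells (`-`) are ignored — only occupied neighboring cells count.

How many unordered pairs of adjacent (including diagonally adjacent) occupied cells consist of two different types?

Scan each occupied cell's neighbors to the right and below (and the two forward diagonals) so each pair is counted once.
From row 1: 8 unlike of 13 pairs (running 8/13).
From row 2: 2 unlike of 10 pairs (running 10/23).
From row 3: 3 unlike of 8 pairs (running 13/31).
From row 4: 4 unlike of 13 pairs (running 17/44).
From row 5: 6 unlike of 11 pairs (running 23/55).
From row 6: 1 unlike of 2 pairs (running 24/57).
Total adjacent occupied pairs: 57; unlike-type pairs: 24.

24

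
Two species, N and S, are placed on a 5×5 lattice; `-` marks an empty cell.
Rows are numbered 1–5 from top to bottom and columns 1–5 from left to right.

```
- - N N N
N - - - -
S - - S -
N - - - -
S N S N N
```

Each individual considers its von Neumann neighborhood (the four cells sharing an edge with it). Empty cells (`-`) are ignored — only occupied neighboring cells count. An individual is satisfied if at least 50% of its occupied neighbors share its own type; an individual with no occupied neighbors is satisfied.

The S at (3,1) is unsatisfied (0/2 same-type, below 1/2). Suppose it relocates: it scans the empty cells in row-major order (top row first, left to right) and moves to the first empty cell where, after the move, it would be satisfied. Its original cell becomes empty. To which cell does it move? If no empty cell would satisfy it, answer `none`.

Vacating (3,1). Empty cells in order:
  (1,1): 0/1 same-type → still unsatisfied.
  (1,2): 0/1 same-type → still unsatisfied.
  (2,2): 0/1 same-type → still unsatisfied.
  (2,3): 0/1 same-type → still unsatisfied.
  (2,4): 1/2 same-type → satisfied — stop here.

(2,4)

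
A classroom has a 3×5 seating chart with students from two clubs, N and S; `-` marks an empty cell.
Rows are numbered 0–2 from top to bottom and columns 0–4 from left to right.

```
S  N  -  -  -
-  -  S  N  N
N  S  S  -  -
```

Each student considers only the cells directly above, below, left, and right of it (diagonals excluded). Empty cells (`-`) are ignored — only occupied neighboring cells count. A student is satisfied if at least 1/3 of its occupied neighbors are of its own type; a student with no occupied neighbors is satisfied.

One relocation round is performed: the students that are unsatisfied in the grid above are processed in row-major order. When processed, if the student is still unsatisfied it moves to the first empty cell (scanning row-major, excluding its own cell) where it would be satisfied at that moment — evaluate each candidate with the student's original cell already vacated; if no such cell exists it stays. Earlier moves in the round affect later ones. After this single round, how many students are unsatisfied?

0

Initially unsatisfied (in order): (0,0), (0,1), (2,0).
  (0,0) → (0,2).
  (0,1) → (0,0).
  (2,0) → (0,1).
Resulting grid:
N N S - -
- - S N N
- S S - -
All satisfied now.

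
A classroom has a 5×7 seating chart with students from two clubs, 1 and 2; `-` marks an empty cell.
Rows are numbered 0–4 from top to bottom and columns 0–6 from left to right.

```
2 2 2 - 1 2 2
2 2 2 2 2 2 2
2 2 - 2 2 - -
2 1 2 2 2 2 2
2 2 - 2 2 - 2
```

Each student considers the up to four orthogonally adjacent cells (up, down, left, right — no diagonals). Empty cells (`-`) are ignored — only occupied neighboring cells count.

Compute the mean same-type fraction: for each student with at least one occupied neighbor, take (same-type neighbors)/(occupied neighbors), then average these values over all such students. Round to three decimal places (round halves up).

(0,0)2 2/2
(0,1)2 3/3
(0,2)2 2/2
(0,4)1 0/2
(0,5)2 2/3
(0,6)2 2/2
(1,0)2 3/3
(1,1)2 4/4
(1,2)2 3/3
(1,3)2 3/3
(1,4)2 3/4
(1,5)2 3/3
(1,6)2 2/2
(2,0)2 3/3
(2,1)2 2/3
(2,3)2 3/3
(2,4)2 3/3
(3,0)2 2/3
(3,1)1 0/4
(3,2)2 1/2
(3,3)2 4/4
(3,4)2 4/4
(3,5)2 2/2
(3,6)2 2/2
(4,0)2 2/2
(4,1)2 1/2
(4,3)2 2/2
(4,4)2 2/2
(4,6)2 1/1
Sum over 29 students: 2/2 + 3/3 + 2/2 + 0/2 + 2/3 + 2/2 + 3/3 + 4/4 + 3/3 + 3/3 + 3/4 + 3/3 + 2/2 + 3/3 + 2/3 + 3/3 + 3/3 + 2/3 + 0/4 + 1/2 + 4/4 + 4/4 + 2/2 + 2/2 + 2/2 + 1/2 + 2/2 + 2/2 + 1/1 = 99/4; mean = 99/4 ÷ 29 = 99/116 = 0.853448… → 0.853.

0.853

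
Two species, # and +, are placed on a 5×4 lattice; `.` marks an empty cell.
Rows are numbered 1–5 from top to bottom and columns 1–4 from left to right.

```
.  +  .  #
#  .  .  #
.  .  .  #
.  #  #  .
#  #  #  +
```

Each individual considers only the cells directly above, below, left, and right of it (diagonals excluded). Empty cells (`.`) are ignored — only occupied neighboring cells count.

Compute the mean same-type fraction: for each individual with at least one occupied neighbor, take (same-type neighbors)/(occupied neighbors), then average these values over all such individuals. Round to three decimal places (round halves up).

0.852

Row 1: (1,2)+ — no occupied neighbors · (1,4)# 1/1
Row 2: (2,1)# — no occupied neighbors · (2,4)# 2/2
Row 3: (3,4)# 1/1
Row 4: (4,2)# 2/2 · (4,3)# 2/2
Row 5: (5,1)# 1/1 · (5,2)# 3/3 · (5,3)# 2/3 · (5,4)+ 0/1
Sum over 9 individuals: 1/1 + 2/2 + 1/1 + 2/2 + 2/2 + 1/1 + 3/3 + 2/3 + 0/1 = 23/3; mean = 23/3 ÷ 9 = 23/27 = 0.851851… → 0.852.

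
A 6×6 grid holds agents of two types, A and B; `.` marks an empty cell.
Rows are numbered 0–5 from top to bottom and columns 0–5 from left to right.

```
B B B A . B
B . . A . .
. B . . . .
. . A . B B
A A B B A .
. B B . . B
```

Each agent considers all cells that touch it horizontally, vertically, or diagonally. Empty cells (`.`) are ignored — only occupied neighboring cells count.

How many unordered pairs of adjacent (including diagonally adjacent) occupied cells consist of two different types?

Scan each occupied cell's neighbors to the right and below (and the two forward diagonals) so each pair is counted once.
Row 0: B(0,0)–B(0,1)= B(0,0)–B(1,0)= B(0,1)–B(0,2)= B(0,1)–B(1,0)= B(0,2)–A(0,3)≠ B(0,2)–A(1,3)≠ A(0,3)–A(1,3)=  → 2/7 unlike.
Row 1: B(1,0)–B(2,1)=  → 0/1 unlike.
Row 2: B(2,1)–A(3,2)≠  → 1/1 unlike.
Row 3: A(3,2)–B(4,2)≠ A(3,2)–B(4,3)≠ A(3,2)–A(4,1)= B(3,4)–B(3,5)= B(3,4)–A(4,4)≠ B(3,4)–B(4,3)= B(3,5)–A(4,4)≠  → 4/7 unlike.
Row 4: A(4,0)–A(4,1)= A(4,0)–B(5,1)≠ A(4,1)–B(4,2)≠ A(4,1)–B(5,1)≠ A(4,1)–B(5,2)≠ B(4,2)–B(4,3)= B(4,2)–B(5,2)= B(4,2)–B(5,1)= B(4,3)–A(4,4)≠ B(4,3)–B(5,2)= A(4,4)–B(5,5)≠  → 6/11 unlike.
Row 5: B(5,1)–B(5,2)=  → 0/1 unlike.
Total adjacent occupied pairs: 28; unlike-type pairs: 13.

13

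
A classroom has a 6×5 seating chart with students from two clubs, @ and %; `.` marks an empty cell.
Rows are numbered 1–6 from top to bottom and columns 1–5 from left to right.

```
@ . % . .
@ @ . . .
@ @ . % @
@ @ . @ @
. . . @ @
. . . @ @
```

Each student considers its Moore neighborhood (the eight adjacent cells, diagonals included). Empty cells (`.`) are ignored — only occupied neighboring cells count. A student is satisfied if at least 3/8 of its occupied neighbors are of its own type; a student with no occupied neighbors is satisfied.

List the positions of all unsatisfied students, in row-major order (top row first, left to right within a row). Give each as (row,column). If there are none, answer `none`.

Row 1: (1,1)@ 2/2 ok · (1,3)% 0/1 unhappy
Row 2: (2,1)@ 4/4 ok · (2,2)@ 4/5 ok
Row 3: (3,1)@ 5/5 ok · (3,2)@ 5/5 ok · (3,4)% 0/3 unhappy · (3,5)@ 2/3 ok
Row 4: (4,1)@ 3/3 ok · (4,2)@ 3/3 ok · (4,4)@ 4/5 ok · (4,5)@ 4/5 ok
Row 5: (5,4)@ 5/5 ok · (5,5)@ 5/5 ok
Row 6: (6,4)@ 3/3 ok · (6,5)@ 3/3 ok

(1,3), (3,4)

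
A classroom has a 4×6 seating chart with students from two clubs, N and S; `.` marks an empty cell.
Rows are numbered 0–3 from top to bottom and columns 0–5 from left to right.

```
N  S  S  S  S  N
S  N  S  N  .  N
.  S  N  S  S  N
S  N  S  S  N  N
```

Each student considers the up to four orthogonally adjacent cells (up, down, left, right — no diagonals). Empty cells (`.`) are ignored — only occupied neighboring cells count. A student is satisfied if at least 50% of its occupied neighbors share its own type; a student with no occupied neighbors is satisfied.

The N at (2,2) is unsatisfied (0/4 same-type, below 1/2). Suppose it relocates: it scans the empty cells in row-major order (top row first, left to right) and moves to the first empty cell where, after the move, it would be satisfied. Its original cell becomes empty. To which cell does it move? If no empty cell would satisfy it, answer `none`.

Vacating (2,2). Empty cells in order:
  (1,4): 2/4 same-type → satisfied — stop here.

(1,4)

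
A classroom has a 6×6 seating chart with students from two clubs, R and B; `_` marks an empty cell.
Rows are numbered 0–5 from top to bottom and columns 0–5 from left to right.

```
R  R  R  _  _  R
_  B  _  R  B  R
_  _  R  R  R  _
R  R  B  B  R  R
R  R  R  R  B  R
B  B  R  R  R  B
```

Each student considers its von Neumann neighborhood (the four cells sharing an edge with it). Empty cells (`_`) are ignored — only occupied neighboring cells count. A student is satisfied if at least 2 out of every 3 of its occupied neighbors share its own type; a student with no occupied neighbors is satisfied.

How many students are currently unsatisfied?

(0,0)R 1/1 satisfied
(0,1)R 2/3 satisfied
(0,2)R 1/1 satisfied
(0,5)R 1/1 satisfied
(1,1)B 0/1 not
(1,3)R 1/2 not
(1,4)B 0/3 not
(1,5)R 1/2 not
(2,2)R 1/2 not
(2,3)R 3/4 satisfied
(2,4)R 2/3 satisfied
(3,0)R 2/2 satisfied
(3,1)R 2/3 satisfied
(3,2)B 1/4 not
(3,3)B 1/4 not
(3,4)R 2/4 not
(3,5)R 2/2 satisfied
(4,0)R 2/3 satisfied
(4,1)R 3/4 satisfied
(4,2)R 3/4 satisfied
(4,3)R 2/4 not
(4,4)B 0/4 not
(4,5)R 1/3 not
(5,0)B 1/2 not
(5,1)B 1/3 not
(5,2)R 2/3 satisfied
(5,3)R 3/3 satisfied
(5,4)R 1/3 not
(5,5)B 0/2 not
Unsatisfied: (1,1), (1,3), (1,4), (1,5), (2,2), (3,2), (3,3), (3,4), (4,3), (4,4), (4,5), (5,0), (5,1), (5,4), (5,5) — 15 in total.

15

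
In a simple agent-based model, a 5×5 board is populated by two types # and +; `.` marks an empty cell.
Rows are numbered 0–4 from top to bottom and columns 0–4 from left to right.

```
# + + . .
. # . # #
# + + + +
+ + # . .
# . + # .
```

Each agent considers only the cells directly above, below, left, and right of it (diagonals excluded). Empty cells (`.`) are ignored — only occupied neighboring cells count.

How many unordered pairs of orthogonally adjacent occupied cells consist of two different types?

Scan each occupied cell's neighbors to the right and below so each pair is counted once.
From row 0: 2 unlike of 3 pairs (running 2/3).
From row 1: 3 unlike of 4 pairs (running 5/7).
From row 2: 3 unlike of 7 pairs (running 8/14).
From row 3: 3 unlike of 4 pairs (running 11/18).
From row 4: 1 unlike of 1 pairs (running 12/19).
Total adjacent occupied pairs: 19; unlike-type pairs: 12.

12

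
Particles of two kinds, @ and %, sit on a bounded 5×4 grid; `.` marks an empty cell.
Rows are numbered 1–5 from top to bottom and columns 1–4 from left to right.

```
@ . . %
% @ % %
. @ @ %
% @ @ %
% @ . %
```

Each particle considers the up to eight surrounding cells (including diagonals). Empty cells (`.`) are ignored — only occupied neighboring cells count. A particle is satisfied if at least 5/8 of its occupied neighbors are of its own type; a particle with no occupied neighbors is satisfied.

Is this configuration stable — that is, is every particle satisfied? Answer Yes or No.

No

(1,1)@ 1/2 unhappy
(1,4)% 2/2 ok
(2,1)% 0/3 unhappy
(2,2)@ 3/5 unhappy
(2,3)% 3/6 unhappy
(2,4)% 3/4 ok
(3,2)@ 4/7 unhappy
(3,3)@ 4/8 unhappy
(3,4)% 3/5 unhappy
(4,1)% 1/4 unhappy
(4,2)@ 4/6 ok
(4,3)@ 4/7 unhappy
(4,4)% 2/4 unhappy
(5,1)% 1/3 unhappy
(5,2)@ 2/4 unhappy
(5,4)% 1/2 unhappy
For instance (1,1) has only 1/2 same-type neighbors, below 5/8.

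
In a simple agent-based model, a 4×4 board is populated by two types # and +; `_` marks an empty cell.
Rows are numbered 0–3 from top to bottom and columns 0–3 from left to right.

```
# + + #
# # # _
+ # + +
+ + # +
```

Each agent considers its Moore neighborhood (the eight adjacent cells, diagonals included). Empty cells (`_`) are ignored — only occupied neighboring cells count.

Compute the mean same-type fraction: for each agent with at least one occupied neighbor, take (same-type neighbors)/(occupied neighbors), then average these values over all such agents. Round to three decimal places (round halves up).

0.474

(0,0)# 2/3
(0,1)+ 1/5
(0,2)+ 1/4
(0,3)# 1/2
(1,0)# 3/5
(1,1)# 4/8
(1,2)# 3/7
(2,0)+ 2/5
(2,1)# 4/8
(2,2)+ 3/7
(2,3)+ 2/4
(3,0)+ 2/3
(3,1)+ 3/5
(3,2)# 1/5
(3,3)+ 2/3
Sum over 15 agents: 2/3 + 1/5 + 1/4 + 1/2 + 3/5 + 4/8 + 3/7 + 2/5 + 4/8 + 3/7 + 2/4 + 2/3 + 3/5 + 1/5 + 2/3 = 199/28; mean = 199/28 ÷ 15 = 199/420 = 0.473809… → 0.474.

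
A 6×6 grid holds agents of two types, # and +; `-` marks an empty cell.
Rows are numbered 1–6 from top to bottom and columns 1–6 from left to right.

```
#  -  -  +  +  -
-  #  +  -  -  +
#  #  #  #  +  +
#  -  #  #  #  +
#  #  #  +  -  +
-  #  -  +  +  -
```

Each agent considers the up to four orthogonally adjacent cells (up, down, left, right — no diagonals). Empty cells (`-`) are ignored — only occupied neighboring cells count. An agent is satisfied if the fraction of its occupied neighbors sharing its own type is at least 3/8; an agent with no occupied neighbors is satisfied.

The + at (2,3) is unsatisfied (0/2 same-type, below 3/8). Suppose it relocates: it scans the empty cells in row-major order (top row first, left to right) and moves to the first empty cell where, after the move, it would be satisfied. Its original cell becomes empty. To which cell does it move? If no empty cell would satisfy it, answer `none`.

(1,3)

Vacating (2,3). Empty cells in order:
  (1,2): 0/2 same-type → still unsatisfied.
  (1,3): 1/1 same-type → satisfied — stop here.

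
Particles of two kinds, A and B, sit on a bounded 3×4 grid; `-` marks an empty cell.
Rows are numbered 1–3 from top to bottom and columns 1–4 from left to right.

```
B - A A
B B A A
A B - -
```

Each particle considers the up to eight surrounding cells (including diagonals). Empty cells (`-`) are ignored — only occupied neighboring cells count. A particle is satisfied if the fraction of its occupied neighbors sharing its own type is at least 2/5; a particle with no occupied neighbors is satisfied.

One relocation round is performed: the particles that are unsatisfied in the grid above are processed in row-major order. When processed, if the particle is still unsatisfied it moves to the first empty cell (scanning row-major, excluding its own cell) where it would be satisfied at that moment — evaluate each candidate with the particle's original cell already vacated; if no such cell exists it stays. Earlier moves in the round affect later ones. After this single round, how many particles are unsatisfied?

0

Initially unsatisfied (in order): (3,1).
  (3,1) → (1,2).
Resulting grid:
B A A A
B B A A
- B - -
All satisfied now.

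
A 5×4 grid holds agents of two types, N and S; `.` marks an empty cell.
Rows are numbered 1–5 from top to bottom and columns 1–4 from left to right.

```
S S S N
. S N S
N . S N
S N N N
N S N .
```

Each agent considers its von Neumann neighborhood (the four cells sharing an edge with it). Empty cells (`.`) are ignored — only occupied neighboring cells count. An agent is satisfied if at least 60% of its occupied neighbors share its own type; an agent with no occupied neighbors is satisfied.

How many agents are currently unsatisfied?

13

(1,1)S 1/1 satisfied
(1,2)S 3/3 satisfied
(1,3)S 1/3 not
(1,4)N 0/2 not
(2,2)S 1/2 not
(2,3)N 0/4 not
(2,4)S 0/3 not
(3,1)N 0/1 not
(3,3)S 0/3 not
(3,4)N 1/3 not
(4,1)S 0/3 not
(4,2)N 1/3 not
(4,3)N 3/4 satisfied
(4,4)N 2/2 satisfied
(5,1)N 0/2 not
(5,2)S 0/3 not
(5,3)N 1/2 not
Unsatisfied: (1,3), (1,4), (2,2), (2,3), (2,4), (3,1), (3,3), (3,4), (4,1), (4,2), (5,1), (5,2), (5,3) — 13 in total.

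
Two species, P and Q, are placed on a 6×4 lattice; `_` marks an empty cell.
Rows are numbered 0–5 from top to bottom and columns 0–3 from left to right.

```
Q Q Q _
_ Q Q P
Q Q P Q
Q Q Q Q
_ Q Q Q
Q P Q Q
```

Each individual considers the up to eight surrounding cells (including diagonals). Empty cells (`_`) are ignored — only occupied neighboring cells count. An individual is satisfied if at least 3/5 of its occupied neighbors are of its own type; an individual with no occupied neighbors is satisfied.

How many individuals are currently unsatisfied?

(0,0)Q 2/2 ✓
(0,1)Q 4/4 ✓
(0,2)Q 3/4 ✓
(1,1)Q 6/7 ✓
(1,2)Q 5/7 ✓
(1,3)P 1/4 ✗
(2,0)Q 4/4 ✓
(2,1)Q 6/7 ✓
(2,2)P 1/8 ✗
(2,3)Q 3/5 ✓
(3,0)Q 4/4 ✓
(3,1)Q 6/7 ✓
(3,2)Q 7/8 ✓
(3,3)Q 4/5 ✓
(4,1)Q 6/7 ✓
(4,2)Q 7/8 ✓
(4,3)Q 5/5 ✓
(5,0)Q 1/2 ✗
(5,1)P 0/4 ✗
(5,2)Q 4/5 ✓
(5,3)Q 3/3 ✓
Unsatisfied: (1,3), (2,2), (5,0), (5,1) — 4 in total.

4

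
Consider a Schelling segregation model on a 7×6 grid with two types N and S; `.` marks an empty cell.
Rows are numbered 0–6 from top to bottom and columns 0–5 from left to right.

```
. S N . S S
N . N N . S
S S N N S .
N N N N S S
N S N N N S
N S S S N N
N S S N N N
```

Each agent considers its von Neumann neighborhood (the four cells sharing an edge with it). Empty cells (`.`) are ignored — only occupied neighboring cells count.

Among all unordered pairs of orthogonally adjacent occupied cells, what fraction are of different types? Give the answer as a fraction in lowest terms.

4/11

Scan each occupied cell's neighbors to the right and below so each pair is counted once.
From row 0: 1 unlike of 4 pairs (running 1/4).
From row 1: 1 unlike of 4 pairs (running 2/8).
From row 2: 4 unlike of 9 pairs (running 6/17).
From row 3: 3 unlike of 11 pairs (running 9/28).
From row 4: 6 unlike of 11 pairs (running 15/39).
From row 5: 3 unlike of 11 pairs (running 18/50).
From row 6: 2 unlike of 5 pairs (running 20/55).
Total adjacent occupied pairs: 55; unlike-type pairs: 20.
20/55 reduces to 4/11.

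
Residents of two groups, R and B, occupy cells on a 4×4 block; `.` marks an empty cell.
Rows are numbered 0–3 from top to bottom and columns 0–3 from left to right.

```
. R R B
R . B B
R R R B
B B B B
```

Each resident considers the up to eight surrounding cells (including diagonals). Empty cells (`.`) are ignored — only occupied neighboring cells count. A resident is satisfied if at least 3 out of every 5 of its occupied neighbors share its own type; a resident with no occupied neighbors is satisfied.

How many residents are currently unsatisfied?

7

Row 0: (0,1)R 2/3 ✓ · (0,2)R 1/4 ✗ · (0,3)B 2/3 ✓
Row 1: (1,0)R 3/3 ✓ · (1,2)B 3/7 ✗ · (1,3)B 3/5 ✓
Row 2: (2,0)R 2/4 ✗ · (2,1)R 3/7 ✗ · (2,2)R 1/7 ✗ · (2,3)B 4/5 ✓
Row 3: (3,0)B 1/3 ✗ · (3,1)B 2/5 ✗ · (3,2)B 3/5 ✓ · (3,3)B 2/3 ✓
Unsatisfied: (0,2), (1,2), (2,0), (2,1), (2,2), (3,0), (3,1) — 7 in total.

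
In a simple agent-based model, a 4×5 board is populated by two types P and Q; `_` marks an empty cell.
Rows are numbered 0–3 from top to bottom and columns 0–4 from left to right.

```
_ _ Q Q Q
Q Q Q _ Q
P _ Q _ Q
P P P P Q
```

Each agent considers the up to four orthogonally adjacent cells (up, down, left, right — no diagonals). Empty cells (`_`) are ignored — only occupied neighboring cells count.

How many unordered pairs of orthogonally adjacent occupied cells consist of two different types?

3

Scan each occupied cell's neighbors to the right and below so each pair is counted once.
From row 0: 0 unlike of 4 pairs (running 0/4).
From row 1: 1 unlike of 5 pairs (running 1/9).
From row 2: 1 unlike of 3 pairs (running 2/12).
From row 3: 1 unlike of 4 pairs (running 3/16).
Total adjacent occupied pairs: 16; unlike-type pairs: 3.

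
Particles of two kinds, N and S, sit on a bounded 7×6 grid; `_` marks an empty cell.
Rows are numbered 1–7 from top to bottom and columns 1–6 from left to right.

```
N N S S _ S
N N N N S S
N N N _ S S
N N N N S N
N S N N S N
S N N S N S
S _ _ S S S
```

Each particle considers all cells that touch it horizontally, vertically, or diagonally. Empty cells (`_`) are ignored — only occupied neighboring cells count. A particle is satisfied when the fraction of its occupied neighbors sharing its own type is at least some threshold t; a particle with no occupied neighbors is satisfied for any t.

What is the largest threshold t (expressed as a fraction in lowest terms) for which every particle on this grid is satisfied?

Row 1: (1,1)N 3/3 · (1,2)N 4/5 · (1,3)S 1/5 · (1,4)S 2/4 · (1,6)S 2/2
Row 2: (2,1)N 5/5 · (2,2)N 7/8 · (2,3)N 5/7 · (2,4)N 2/6 · (2,5)S 5/6 · (2,6)S 4/4
Row 3: (3,1)N 5/5 · (3,2)N 8/8 · (3,3)N 7/7 · (3,5)S 4/7 · (3,6)S 4/5
Row 4: (4,1)N 4/5 · (4,2)N 7/8 · (4,3)N 6/7 · (4,4)N 4/7 · (4,5)S 3/7 · (4,6)N 1/5
Row 5: (5,1)N 3/5 · (5,2)S 1/8 · (5,3)N 6/8 · (5,4)N 5/8 · (5,5)S 3/8 · (5,6)N 2/5
Row 6: (6,1)S 2/4 · (6,2)N 3/6 · (6,3)N 3/6 · (6,4)S 3/7 · (6,5)N 2/8 · (6,6)S 3/5
Row 7: (7,1)S 1/2 · (7,4)S 2/4 · (7,5)S 4/5 · (7,6)S 2/3
The smallest same-type fraction is 1/8 at (5,2), which reduces to 1/8. Any threshold above that leaves this particle unsatisfied.

1/8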